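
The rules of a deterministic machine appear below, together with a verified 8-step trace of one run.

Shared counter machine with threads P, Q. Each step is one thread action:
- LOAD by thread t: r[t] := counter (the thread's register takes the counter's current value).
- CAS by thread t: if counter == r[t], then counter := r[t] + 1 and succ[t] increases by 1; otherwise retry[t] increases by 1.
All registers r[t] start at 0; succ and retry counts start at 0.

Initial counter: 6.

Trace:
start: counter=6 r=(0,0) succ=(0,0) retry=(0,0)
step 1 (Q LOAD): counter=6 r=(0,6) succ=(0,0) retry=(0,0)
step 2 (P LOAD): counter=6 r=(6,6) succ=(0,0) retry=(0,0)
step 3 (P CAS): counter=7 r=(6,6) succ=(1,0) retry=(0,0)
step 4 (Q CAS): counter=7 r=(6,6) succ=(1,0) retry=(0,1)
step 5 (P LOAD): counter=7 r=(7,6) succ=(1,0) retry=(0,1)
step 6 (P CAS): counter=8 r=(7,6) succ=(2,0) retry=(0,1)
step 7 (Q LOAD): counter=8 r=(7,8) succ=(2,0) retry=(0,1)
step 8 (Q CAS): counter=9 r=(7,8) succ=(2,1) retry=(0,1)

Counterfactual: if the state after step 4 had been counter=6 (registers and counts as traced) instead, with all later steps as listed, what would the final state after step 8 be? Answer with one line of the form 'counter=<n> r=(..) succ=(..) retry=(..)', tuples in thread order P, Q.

state after step 4 := counter=6 r=(6,6) succ=(1,0) retry=(0,1)
step 5 (P LOAD): counter=6 r=(6,6) succ=(1,0) retry=(0,1)
step 6 (P CAS): counter=7 r=(6,6) succ=(2,0) retry=(0,1)
step 7 (Q LOAD): counter=7 r=(6,7) succ=(2,0) retry=(0,1)
step 8 (Q CAS): counter=8 r=(6,7) succ=(2,1) retry=(0,1)

counter=8 r=(6,7) succ=(2,1) retry=(0,1)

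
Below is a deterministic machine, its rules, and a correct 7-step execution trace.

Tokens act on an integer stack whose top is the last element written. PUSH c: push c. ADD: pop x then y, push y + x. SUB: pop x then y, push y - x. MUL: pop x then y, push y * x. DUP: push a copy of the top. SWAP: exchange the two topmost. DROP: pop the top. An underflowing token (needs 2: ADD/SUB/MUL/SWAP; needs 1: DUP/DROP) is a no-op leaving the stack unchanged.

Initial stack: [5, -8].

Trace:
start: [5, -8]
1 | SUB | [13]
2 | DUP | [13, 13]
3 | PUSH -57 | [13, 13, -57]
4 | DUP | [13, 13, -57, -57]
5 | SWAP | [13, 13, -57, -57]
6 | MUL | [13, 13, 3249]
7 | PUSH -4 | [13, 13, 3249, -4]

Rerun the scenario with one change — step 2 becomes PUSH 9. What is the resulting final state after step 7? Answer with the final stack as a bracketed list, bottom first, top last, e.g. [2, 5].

[13, 9, 3249, -4]

(re-executing from step 2 with the substitution; state before step 2: [13])
2 | PUSH 9 | [13, 9]
3 | PUSH -57 | [13, 9, -57]
4 | DUP | [13, 9, -57, -57]
5 | SWAP | [13, 9, -57, -57]
6 | MUL | [13, 9, 3249]
7 | PUSH -4 | [13, 9, 3249, -4]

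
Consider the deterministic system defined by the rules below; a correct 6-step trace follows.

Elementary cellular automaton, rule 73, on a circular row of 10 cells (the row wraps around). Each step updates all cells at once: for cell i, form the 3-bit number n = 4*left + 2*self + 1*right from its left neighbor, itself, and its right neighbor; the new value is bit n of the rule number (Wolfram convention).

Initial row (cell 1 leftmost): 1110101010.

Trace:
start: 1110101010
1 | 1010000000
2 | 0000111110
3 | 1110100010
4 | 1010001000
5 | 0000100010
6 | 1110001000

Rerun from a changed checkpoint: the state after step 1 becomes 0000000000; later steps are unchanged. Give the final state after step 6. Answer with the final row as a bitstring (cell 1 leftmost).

1111111111

state after step 1 := 0000000000
2 | 1111111111
3 | 0000000000
4 | 1111111111
5 | 0000000000
6 | 1111111111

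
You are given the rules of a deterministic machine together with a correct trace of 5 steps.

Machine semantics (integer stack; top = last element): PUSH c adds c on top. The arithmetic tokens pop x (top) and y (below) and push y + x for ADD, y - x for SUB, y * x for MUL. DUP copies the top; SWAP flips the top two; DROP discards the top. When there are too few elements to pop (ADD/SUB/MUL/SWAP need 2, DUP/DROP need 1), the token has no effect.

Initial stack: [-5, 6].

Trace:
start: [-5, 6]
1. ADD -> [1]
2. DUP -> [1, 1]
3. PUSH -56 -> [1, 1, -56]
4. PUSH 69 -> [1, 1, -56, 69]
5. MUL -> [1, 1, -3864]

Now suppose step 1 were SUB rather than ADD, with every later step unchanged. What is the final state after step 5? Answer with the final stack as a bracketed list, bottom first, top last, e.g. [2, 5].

(re-executing from step 1 with the substitution; state before step 1: [-5, 6])
1. SUB -> [-11]
2. DUP -> [-11, -11]
3. PUSH -56 -> [-11, -11, -56]
4. PUSH 69 -> [-11, -11, -56, 69]
5. MUL -> [-11, -11, -3864]

[-11, -11, -3864]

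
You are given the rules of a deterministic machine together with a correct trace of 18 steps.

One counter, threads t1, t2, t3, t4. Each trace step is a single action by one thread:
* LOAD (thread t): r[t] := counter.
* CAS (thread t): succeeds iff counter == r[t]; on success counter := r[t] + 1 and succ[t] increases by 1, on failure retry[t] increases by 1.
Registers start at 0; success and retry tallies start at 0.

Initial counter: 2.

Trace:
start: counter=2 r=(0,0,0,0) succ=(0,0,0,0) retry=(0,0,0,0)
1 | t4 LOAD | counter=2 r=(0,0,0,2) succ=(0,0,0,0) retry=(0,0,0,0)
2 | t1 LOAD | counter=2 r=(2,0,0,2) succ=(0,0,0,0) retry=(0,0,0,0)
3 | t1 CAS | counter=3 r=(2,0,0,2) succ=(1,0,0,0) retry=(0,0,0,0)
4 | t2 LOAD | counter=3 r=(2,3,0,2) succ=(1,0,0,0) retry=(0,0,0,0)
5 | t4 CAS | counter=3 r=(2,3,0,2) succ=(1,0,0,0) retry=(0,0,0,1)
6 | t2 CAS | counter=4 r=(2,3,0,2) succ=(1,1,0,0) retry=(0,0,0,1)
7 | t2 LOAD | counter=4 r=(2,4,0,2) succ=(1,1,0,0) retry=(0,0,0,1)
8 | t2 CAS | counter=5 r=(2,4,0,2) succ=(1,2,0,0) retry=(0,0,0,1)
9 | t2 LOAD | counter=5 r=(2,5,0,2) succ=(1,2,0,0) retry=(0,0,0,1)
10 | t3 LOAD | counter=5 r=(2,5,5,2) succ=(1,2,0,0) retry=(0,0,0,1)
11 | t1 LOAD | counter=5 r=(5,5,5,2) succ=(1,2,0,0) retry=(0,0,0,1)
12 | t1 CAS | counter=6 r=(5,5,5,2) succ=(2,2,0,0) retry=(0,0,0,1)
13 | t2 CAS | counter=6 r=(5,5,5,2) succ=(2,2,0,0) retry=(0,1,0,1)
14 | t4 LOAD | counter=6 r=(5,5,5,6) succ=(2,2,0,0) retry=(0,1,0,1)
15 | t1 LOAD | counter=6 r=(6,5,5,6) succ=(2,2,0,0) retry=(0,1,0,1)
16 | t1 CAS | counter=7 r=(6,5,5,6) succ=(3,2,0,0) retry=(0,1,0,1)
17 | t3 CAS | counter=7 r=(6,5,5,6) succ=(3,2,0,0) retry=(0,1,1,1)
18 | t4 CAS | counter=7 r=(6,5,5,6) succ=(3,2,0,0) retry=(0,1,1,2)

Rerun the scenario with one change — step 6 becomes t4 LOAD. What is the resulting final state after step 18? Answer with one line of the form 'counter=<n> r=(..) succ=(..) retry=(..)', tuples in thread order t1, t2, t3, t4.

(re-executing from step 6 with the substitution; state before step 6: counter=3 r=(2,3,0,2) succ=(1,0,0,0) retry=(0,0,0,1))
6 | t4 LOAD | counter=3 r=(2,3,0,3) succ=(1,0,0,0) retry=(0,0,0,1)
7 | t2 LOAD | counter=3 r=(2,3,0,3) succ=(1,0,0,0) retry=(0,0,0,1)
8 | t2 CAS | counter=4 r=(2,3,0,3) succ=(1,1,0,0) retry=(0,0,0,1)
9 | t2 LOAD | counter=4 r=(2,4,0,3) succ=(1,1,0,0) retry=(0,0,0,1)
10 | t3 LOAD | counter=4 r=(2,4,4,3) succ=(1,1,0,0) retry=(0,0,0,1)
11 | t1 LOAD | counter=4 r=(4,4,4,3) succ=(1,1,0,0) retry=(0,0,0,1)
12 | t1 CAS | counter=5 r=(4,4,4,3) succ=(2,1,0,0) retry=(0,0,0,1)
13 | t2 CAS | counter=5 r=(4,4,4,3) succ=(2,1,0,0) retry=(0,1,0,1)
14 | t4 LOAD | counter=5 r=(4,4,4,5) succ=(2,1,0,0) retry=(0,1,0,1)
15 | t1 LOAD | counter=5 r=(5,4,4,5) succ=(2,1,0,0) retry=(0,1,0,1)
16 | t1 CAS | counter=6 r=(5,4,4,5) succ=(3,1,0,0) retry=(0,1,0,1)
17 | t3 CAS | counter=6 r=(5,4,4,5) succ=(3,1,0,0) retry=(0,1,1,1)
18 | t4 CAS | counter=6 r=(5,4,4,5) succ=(3,1,0,0) retry=(0,1,1,2)

counter=6 r=(5,4,4,5) succ=(3,1,0,0) retry=(0,1,1,2)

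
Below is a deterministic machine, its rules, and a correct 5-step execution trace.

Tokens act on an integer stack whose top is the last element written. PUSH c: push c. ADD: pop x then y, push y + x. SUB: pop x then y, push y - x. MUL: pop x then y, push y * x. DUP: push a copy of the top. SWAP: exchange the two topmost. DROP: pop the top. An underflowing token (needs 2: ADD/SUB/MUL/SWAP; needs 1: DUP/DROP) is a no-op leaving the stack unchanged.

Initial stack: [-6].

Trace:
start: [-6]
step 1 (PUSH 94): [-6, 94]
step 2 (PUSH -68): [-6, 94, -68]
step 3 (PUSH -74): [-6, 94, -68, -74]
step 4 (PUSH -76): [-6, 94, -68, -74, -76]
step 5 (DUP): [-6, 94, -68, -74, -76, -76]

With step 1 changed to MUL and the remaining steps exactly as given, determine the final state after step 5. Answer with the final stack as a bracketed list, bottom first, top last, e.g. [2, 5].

(re-executing from step 1 with the substitution; state before step 1: [-6])
step 1 (MUL): [-6]
step 2 (PUSH -68): [-6, -68]
step 3 (PUSH -74): [-6, -68, -74]
step 4 (PUSH -76): [-6, -68, -74, -76]
step 5 (DUP): [-6, -68, -74, -76, -76]

[-6, -68, -74, -76, -76]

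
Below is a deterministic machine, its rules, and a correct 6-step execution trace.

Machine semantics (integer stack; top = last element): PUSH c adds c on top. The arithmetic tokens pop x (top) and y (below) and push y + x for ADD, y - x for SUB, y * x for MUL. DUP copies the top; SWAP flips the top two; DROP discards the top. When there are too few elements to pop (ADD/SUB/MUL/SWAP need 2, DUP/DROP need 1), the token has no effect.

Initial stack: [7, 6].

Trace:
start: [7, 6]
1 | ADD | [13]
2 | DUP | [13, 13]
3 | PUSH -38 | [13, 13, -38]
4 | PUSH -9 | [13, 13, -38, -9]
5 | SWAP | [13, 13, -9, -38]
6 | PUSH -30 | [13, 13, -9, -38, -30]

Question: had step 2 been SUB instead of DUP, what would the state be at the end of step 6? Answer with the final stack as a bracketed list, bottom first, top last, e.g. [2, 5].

(re-executing from step 2 with the substitution; state before step 2: [13])
2 | SUB | [13]
3 | PUSH -38 | [13, -38]
4 | PUSH -9 | [13, -38, -9]
5 | SWAP | [13, -9, -38]
6 | PUSH -30 | [13, -9, -38, -30]

[13, -9, -38, -30]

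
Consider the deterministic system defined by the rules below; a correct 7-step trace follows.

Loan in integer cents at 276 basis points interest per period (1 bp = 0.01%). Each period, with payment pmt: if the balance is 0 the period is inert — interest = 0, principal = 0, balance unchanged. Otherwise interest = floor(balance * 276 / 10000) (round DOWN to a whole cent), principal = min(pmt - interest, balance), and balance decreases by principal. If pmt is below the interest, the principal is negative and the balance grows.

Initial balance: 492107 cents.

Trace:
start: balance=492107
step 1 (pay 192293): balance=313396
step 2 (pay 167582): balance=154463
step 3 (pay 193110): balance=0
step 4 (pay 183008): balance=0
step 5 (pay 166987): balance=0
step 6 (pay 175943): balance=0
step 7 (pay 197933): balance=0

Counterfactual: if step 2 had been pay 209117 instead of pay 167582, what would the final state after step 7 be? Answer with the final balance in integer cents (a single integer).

0

(re-executing from step 2 with the substitution; state before step 2: balance=313396)
step 2 (pay 209117): balance=112928
step 3 (pay 193110): balance=0
step 4 (pay 183008): balance=0
step 5 (pay 166987): balance=0
step 6 (pay 175943): balance=0
step 7 (pay 197933): balance=0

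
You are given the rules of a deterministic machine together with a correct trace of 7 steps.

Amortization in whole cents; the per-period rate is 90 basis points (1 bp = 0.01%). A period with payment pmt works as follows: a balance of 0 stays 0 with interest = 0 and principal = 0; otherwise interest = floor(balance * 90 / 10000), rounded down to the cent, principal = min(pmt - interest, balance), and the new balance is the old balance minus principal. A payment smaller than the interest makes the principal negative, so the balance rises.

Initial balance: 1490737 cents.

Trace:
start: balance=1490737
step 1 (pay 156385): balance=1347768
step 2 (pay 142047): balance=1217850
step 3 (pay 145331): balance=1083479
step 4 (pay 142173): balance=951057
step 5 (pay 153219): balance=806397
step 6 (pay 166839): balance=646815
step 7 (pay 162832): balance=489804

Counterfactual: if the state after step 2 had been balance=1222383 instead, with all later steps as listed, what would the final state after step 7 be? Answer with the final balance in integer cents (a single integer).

494545

state after step 2 := balance=1222383
step 3 (pay 145331): balance=1088053
step 4 (pay 142173): balance=955672
step 5 (pay 153219): balance=811054
step 6 (pay 166839): balance=651514
step 7 (pay 162832): balance=494545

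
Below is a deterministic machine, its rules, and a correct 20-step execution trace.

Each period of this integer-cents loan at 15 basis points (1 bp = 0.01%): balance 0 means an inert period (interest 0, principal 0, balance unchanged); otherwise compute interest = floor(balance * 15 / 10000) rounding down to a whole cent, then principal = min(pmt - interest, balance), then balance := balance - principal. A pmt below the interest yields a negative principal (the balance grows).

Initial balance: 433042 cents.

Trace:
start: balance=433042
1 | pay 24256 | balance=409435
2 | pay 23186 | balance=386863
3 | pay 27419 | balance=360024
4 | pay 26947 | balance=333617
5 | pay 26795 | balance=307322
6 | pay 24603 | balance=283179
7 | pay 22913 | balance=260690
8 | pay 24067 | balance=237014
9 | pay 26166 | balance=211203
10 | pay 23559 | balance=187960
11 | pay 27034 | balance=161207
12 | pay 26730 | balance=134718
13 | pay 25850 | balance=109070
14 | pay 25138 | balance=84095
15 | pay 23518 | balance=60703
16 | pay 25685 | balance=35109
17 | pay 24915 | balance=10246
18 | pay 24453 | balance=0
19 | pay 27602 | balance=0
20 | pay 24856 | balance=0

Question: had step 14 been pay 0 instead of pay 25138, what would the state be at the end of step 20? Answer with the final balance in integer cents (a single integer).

0

(re-executing from step 14 with the substitution; state before step 14: balance=109070)
14 | pay 0 | balance=109233
15 | pay 23518 | balance=85878
16 | pay 25685 | balance=60321
17 | pay 24915 | balance=35496
18 | pay 24453 | balance=11096
19 | pay 27602 | balance=0
20 | pay 24856 | balance=0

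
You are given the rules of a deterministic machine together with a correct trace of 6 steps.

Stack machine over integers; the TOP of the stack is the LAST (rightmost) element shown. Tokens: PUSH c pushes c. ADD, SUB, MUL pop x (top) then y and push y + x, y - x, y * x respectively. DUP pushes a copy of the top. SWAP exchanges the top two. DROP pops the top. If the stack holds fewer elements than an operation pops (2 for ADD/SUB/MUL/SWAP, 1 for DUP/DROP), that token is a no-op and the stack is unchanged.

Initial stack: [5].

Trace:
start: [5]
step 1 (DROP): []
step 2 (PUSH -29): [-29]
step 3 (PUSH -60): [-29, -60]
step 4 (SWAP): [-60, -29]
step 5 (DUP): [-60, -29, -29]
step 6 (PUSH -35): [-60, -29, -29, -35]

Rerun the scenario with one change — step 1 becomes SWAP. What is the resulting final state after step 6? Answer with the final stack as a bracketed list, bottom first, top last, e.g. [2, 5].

[5, -60, -29, -29, -35]

(re-executing from step 1 with the substitution; state before step 1: [5])
step 1 (SWAP): [5]
step 2 (PUSH -29): [5, -29]
step 3 (PUSH -60): [5, -29, -60]
step 4 (SWAP): [5, -60, -29]
step 5 (DUP): [5, -60, -29, -29]
step 6 (PUSH -35): [5, -60, -29, -29, -35]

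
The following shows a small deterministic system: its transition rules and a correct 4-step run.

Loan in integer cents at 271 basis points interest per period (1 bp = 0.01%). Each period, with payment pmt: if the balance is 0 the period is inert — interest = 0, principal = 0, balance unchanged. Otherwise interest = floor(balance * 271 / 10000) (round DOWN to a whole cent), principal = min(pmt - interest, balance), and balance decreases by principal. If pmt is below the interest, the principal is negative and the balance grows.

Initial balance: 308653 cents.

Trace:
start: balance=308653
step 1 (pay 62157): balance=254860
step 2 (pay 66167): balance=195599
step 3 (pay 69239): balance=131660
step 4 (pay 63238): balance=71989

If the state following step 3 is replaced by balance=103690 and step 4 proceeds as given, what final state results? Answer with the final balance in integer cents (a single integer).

state after step 3 := balance=103690
step 4 (pay 63238): balance=43261

43261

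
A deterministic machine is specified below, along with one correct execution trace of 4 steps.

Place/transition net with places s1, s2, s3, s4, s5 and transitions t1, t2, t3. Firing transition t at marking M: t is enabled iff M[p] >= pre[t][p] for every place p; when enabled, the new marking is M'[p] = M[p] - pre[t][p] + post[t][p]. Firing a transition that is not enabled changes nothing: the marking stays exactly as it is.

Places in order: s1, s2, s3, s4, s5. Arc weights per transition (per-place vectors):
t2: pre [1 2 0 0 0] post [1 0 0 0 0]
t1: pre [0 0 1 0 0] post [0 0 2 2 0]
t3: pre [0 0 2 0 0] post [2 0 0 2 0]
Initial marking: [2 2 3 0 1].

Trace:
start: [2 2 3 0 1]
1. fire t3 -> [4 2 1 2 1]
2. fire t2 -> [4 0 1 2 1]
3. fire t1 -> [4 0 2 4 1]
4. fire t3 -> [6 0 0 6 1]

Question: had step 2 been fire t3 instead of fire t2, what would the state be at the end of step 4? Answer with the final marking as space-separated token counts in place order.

6 2 0 6 1

(re-executing from step 2 with the substitution; state before step 2: [4 2 1 2 1])
2. fire t3 -> [4 2 1 2 1]
3. fire t1 -> [4 2 2 4 1]
4. fire t3 -> [6 2 0 6 1]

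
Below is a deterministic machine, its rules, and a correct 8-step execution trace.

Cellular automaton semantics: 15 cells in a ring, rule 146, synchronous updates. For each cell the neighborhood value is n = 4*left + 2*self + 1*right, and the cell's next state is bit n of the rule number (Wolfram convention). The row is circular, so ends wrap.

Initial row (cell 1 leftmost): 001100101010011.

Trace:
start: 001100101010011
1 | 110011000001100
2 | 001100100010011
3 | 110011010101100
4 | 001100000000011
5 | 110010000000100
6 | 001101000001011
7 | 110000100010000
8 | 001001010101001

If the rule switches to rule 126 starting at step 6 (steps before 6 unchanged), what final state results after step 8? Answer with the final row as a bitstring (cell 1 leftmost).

(re-executing steps 6..8 under rule 126; state before step 6: 110010000000100)
6 | 111111000001111
7 | 000001100011000
8 | 000011110111100

000011110111100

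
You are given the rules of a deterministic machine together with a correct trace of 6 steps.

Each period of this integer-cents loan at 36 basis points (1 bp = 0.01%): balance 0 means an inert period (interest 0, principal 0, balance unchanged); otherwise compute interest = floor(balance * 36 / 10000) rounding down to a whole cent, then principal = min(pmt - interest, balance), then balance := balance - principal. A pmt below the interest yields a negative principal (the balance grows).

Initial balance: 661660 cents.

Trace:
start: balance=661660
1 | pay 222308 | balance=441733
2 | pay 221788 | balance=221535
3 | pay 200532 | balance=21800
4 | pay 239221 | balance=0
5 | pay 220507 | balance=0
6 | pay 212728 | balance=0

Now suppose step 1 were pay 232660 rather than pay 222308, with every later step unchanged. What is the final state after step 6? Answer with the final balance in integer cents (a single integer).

0

(re-executing from step 1 with the substitution; state before step 1: balance=661660)
1 | pay 232660 | balance=431381
2 | pay 221788 | balance=211145
3 | pay 200532 | balance=11373
4 | pay 239221 | balance=0
5 | pay 220507 | balance=0
6 | pay 212728 | balance=0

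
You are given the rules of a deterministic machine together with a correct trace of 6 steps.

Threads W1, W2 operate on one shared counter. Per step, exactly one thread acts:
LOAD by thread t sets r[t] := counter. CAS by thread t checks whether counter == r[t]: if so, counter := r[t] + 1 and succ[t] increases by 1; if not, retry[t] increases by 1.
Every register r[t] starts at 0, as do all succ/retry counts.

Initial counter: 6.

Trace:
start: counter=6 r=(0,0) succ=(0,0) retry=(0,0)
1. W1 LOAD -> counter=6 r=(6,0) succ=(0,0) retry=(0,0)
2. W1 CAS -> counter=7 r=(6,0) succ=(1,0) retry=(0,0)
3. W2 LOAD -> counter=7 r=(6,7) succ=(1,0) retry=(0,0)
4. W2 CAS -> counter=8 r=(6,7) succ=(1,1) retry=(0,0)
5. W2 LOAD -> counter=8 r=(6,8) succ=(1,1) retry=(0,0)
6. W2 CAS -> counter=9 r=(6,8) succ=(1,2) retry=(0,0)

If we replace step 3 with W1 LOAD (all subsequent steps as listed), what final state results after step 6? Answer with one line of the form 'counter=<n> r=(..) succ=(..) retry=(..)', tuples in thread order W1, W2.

(re-executing from step 3 with the substitution; state before step 3: counter=7 r=(6,0) succ=(1,0) retry=(0,0))
3. W1 LOAD -> counter=7 r=(7,0) succ=(1,0) retry=(0,0)
4. W2 CAS -> counter=7 r=(7,0) succ=(1,0) retry=(0,1)
5. W2 LOAD -> counter=7 r=(7,7) succ=(1,0) retry=(0,1)
6. W2 CAS -> counter=8 r=(7,7) succ=(1,1) retry=(0,1)

counter=8 r=(7,7) succ=(1,1) retry=(0,1)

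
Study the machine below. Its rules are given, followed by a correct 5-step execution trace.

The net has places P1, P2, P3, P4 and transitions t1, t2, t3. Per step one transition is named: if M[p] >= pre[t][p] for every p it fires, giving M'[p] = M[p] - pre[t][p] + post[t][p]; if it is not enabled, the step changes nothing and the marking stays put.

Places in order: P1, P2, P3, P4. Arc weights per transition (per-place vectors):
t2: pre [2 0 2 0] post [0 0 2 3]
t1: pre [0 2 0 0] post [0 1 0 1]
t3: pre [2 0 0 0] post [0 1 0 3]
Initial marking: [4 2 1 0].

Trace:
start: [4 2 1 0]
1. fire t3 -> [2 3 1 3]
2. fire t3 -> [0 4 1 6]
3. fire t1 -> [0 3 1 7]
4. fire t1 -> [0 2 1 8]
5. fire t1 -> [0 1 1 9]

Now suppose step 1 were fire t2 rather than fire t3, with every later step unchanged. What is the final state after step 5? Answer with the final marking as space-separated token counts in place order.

2 1 1 5

(re-executing from step 1 with the substitution; state before step 1: [4 2 1 0])
1. fire t2 -> [4 2 1 0]
2. fire t3 -> [2 3 1 3]
3. fire t1 -> [2 2 1 4]
4. fire t1 -> [2 1 1 5]
5. fire t1 -> [2 1 1 5]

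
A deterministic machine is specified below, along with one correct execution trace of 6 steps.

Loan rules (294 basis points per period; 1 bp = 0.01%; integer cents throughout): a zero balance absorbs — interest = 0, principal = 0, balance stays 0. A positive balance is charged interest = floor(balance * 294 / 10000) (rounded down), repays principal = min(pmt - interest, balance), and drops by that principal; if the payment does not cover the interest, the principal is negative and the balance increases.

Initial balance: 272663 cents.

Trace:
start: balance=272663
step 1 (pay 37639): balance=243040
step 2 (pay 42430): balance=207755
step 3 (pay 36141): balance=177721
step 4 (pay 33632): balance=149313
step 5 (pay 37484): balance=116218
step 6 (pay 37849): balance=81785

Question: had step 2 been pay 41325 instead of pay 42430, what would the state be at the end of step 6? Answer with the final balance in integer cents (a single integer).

(re-executing from step 2 with the substitution; state before step 2: balance=243040)
step 2 (pay 41325): balance=208860
step 3 (pay 36141): balance=178859
step 4 (pay 33632): balance=150485
step 5 (pay 37484): balance=117425
step 6 (pay 37849): balance=83028

83028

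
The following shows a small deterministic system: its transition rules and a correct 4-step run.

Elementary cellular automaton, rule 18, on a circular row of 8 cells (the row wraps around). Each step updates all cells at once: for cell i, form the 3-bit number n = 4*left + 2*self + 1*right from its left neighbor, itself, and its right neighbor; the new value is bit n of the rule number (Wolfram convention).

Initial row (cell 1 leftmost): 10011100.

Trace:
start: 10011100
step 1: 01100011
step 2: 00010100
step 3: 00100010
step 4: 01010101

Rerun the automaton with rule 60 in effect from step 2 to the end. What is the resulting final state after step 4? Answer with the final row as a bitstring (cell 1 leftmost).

(re-executing steps 2..4 under rule 60; state before step 2: 01100011)
step 2: 11010010
step 3: 10111011
step 4: 01100110

01100110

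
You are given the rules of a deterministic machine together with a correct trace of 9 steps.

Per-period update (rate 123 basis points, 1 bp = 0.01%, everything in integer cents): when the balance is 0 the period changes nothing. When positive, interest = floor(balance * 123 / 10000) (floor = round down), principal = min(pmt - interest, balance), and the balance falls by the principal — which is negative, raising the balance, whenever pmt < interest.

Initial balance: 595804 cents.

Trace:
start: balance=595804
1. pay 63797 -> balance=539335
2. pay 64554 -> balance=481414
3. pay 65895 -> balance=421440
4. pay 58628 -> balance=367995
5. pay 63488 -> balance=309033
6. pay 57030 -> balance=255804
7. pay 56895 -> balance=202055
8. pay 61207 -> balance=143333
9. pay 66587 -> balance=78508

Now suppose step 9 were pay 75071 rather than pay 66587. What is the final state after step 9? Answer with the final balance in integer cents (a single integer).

70024

(re-executing from step 9 with the substitution; state before step 9: balance=143333)
9. pay 75071 -> balance=70024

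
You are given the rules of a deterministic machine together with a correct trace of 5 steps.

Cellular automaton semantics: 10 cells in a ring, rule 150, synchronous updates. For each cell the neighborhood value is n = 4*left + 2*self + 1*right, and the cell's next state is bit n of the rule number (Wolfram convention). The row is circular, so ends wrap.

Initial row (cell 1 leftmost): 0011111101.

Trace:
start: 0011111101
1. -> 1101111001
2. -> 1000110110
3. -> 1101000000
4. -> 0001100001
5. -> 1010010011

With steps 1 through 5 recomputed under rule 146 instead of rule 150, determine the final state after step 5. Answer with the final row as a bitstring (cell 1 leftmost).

0000010010

(re-executing steps 1..5 under rule 146; state before step 1: 0011111101)
1. -> 1101111000
2. -> 0000110101
3. -> 1001000000
4. -> 0110100001
5. -> 0000010010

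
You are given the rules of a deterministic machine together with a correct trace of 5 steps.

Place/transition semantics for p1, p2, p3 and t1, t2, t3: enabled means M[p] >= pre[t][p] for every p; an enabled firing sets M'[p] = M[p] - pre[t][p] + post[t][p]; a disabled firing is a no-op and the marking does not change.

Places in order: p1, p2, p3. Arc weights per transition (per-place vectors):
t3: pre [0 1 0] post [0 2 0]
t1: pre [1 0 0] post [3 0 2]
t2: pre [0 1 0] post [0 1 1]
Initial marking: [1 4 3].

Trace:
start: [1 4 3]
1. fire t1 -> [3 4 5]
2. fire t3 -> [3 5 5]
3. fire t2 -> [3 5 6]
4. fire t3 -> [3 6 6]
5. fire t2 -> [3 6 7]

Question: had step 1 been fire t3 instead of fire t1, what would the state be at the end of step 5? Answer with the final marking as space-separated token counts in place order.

(re-executing from step 1 with the substitution; state before step 1: [1 4 3])
1. fire t3 -> [1 5 3]
2. fire t3 -> [1 6 3]
3. fire t2 -> [1 6 4]
4. fire t3 -> [1 7 4]
5. fire t2 -> [1 7 5]

1 7 5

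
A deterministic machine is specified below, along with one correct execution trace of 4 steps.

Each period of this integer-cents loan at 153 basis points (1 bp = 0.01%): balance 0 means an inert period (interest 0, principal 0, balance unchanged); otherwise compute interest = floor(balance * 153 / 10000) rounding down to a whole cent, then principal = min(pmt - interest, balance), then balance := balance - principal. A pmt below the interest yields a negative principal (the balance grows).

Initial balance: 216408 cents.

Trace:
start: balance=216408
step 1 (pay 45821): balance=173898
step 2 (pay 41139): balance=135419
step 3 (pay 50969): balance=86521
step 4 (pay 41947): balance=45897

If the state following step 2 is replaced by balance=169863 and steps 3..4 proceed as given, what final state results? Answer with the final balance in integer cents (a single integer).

81403

state after step 2 := balance=169863
step 3 (pay 50969): balance=121492
step 4 (pay 41947): balance=81403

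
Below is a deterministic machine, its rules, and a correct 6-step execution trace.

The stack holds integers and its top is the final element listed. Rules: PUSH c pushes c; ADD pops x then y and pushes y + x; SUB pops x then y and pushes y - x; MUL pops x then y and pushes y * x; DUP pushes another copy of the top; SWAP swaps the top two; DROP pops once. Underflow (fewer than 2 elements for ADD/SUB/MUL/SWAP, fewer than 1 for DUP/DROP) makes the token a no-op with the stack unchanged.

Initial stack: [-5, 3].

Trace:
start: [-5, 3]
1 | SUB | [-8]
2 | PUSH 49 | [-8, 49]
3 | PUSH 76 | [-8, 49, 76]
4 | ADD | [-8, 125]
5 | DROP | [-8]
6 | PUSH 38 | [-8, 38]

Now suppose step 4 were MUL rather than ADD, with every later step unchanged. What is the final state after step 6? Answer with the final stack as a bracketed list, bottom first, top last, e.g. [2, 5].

[-8, 38]

(re-executing from step 4 with the substitution; state before step 4: [-8, 49, 76])
4 | MUL | [-8, 3724]
5 | DROP | [-8]
6 | PUSH 38 | [-8, 38]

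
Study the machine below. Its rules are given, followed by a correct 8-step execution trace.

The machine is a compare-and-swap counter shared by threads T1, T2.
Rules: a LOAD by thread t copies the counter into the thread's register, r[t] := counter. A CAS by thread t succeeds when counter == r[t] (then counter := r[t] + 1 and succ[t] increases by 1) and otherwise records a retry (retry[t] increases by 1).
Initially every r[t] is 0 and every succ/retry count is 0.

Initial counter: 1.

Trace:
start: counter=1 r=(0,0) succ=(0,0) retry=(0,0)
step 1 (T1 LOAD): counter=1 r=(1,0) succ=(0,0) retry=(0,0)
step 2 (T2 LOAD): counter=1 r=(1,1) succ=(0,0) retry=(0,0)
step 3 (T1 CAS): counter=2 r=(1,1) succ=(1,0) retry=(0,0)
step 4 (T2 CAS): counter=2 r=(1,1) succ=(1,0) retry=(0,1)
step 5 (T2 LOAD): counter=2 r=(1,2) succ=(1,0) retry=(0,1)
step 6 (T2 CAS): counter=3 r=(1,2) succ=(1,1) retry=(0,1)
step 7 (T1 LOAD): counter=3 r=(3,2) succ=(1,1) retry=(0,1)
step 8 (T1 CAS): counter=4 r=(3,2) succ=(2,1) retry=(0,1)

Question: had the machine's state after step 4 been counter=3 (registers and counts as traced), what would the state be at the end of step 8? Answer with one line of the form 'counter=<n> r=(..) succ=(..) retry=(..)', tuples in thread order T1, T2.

state after step 4 := counter=3 r=(1,1) succ=(1,0) retry=(0,1)
step 5 (T2 LOAD): counter=3 r=(1,3) succ=(1,0) retry=(0,1)
step 6 (T2 CAS): counter=4 r=(1,3) succ=(1,1) retry=(0,1)
step 7 (T1 LOAD): counter=4 r=(4,3) succ=(1,1) retry=(0,1)
step 8 (T1 CAS): counter=5 r=(4,3) succ=(2,1) retry=(0,1)

counter=5 r=(4,3) succ=(2,1) retry=(0,1)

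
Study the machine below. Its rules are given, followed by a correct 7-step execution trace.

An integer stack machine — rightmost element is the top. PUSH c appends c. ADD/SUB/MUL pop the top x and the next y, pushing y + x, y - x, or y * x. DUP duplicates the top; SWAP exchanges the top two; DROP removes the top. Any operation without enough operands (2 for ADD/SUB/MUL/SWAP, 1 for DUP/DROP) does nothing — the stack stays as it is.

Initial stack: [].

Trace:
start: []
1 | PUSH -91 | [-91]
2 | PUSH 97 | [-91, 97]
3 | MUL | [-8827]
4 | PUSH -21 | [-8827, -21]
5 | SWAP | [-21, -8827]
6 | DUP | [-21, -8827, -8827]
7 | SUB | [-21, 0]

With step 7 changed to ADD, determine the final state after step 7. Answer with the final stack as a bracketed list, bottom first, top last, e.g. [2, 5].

(re-executing from step 7 with the substitution; state before step 7: [-21, -8827, -8827])
7 | ADD | [-21, -17654]

[-21, -17654]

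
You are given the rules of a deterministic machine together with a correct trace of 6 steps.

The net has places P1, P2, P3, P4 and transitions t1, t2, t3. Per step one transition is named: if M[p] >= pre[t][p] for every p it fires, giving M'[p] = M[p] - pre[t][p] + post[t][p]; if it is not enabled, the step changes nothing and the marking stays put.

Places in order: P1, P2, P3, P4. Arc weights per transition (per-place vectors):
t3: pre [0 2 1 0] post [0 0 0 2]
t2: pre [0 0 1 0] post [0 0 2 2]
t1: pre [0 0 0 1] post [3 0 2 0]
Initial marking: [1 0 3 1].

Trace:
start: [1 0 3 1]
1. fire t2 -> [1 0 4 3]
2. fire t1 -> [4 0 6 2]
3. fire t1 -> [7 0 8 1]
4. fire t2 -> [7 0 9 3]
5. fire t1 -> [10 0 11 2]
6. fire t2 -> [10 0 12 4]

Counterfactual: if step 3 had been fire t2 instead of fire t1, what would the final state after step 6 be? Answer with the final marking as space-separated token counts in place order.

7 0 11 7

(re-executing from step 3 with the substitution; state before step 3: [4 0 6 2])
3. fire t2 -> [4 0 7 4]
4. fire t2 -> [4 0 8 6]
5. fire t1 -> [7 0 10 5]
6. fire t2 -> [7 0 11 7]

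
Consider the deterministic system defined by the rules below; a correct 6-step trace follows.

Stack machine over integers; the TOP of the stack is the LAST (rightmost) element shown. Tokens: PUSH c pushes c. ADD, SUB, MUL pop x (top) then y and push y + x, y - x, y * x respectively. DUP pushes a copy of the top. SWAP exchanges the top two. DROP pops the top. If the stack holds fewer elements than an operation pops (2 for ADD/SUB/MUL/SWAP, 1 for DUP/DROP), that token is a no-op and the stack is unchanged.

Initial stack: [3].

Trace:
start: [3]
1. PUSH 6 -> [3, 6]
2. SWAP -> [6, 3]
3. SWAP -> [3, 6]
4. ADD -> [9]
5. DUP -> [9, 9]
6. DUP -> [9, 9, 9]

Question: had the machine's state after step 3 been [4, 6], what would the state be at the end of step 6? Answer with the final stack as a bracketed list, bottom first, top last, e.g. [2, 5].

state after step 3 := [4, 6]
4. ADD -> [10]
5. DUP -> [10, 10]
6. DUP -> [10, 10, 10]

[10, 10, 10]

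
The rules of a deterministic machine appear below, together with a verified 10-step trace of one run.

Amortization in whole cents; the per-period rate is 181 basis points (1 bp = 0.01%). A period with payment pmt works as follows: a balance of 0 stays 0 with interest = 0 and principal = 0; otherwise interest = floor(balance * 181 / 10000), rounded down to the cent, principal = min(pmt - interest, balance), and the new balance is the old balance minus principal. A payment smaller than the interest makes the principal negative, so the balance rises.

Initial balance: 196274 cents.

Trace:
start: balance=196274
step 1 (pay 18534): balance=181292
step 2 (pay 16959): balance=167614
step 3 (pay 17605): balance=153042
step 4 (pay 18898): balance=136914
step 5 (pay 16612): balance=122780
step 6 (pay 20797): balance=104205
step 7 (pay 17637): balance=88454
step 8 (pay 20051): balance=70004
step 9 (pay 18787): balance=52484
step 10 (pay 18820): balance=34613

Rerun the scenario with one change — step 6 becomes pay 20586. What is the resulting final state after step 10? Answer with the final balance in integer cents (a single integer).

(re-executing from step 6 with the substitution; state before step 6: balance=122780)
step 6 (pay 20586): balance=104416
step 7 (pay 17637): balance=88668
step 8 (pay 20051): balance=70221
step 9 (pay 18787): balance=52705
step 10 (pay 18820): balance=34838

34838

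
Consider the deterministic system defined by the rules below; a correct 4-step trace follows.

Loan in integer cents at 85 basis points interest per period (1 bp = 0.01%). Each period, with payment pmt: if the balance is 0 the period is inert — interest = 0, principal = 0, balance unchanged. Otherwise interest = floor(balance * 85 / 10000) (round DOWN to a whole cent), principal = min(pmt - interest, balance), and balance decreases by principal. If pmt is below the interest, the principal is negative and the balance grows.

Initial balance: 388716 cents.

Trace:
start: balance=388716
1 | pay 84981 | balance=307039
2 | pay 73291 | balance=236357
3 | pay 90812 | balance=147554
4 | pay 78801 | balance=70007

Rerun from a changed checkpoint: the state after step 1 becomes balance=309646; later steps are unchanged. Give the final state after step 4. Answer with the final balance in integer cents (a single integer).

state after step 1 := balance=309646
2 | pay 73291 | balance=238986
3 | pay 90812 | balance=150205
4 | pay 78801 | balance=72680

72680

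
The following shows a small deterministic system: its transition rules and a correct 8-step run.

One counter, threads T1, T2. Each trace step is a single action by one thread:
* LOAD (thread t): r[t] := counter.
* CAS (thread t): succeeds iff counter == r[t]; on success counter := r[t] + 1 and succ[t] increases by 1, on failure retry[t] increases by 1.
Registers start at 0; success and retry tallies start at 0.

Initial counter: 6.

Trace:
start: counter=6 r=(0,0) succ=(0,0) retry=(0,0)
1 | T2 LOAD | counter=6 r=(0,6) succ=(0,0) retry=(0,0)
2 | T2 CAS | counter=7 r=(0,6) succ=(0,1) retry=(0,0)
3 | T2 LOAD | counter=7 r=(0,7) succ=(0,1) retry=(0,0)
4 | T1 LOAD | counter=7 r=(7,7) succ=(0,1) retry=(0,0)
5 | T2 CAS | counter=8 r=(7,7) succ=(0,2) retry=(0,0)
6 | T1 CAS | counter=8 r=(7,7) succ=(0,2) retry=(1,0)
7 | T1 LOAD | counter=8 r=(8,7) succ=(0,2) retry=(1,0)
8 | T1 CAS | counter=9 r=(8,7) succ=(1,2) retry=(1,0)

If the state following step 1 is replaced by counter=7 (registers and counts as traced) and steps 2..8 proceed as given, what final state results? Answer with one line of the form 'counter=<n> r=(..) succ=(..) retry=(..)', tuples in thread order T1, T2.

state after step 1 := counter=7 r=(0,6) succ=(0,0) retry=(0,0)
2 | T2 CAS | counter=7 r=(0,6) succ=(0,0) retry=(0,1)
3 | T2 LOAD | counter=7 r=(0,7) succ=(0,0) retry=(0,1)
4 | T1 LOAD | counter=7 r=(7,7) succ=(0,0) retry=(0,1)
5 | T2 CAS | counter=8 r=(7,7) succ=(0,1) retry=(0,1)
6 | T1 CAS | counter=8 r=(7,7) succ=(0,1) retry=(1,1)
7 | T1 LOAD | counter=8 r=(8,7) succ=(0,1) retry=(1,1)
8 | T1 CAS | counter=9 r=(8,7) succ=(1,1) retry=(1,1)

counter=9 r=(8,7) succ=(1,1) retry=(1,1)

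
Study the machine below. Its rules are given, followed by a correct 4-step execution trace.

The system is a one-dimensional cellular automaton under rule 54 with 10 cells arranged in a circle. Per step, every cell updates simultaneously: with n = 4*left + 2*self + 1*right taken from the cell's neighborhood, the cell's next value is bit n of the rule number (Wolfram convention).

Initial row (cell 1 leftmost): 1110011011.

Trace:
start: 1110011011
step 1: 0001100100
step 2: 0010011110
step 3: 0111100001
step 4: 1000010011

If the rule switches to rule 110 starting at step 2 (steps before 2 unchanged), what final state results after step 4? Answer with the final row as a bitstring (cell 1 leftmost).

(re-executing steps 2..4 under rule 110; state before step 2: 0001100100)
step 2: 0011101100
step 3: 0110111100
step 4: 1111100100

1111100100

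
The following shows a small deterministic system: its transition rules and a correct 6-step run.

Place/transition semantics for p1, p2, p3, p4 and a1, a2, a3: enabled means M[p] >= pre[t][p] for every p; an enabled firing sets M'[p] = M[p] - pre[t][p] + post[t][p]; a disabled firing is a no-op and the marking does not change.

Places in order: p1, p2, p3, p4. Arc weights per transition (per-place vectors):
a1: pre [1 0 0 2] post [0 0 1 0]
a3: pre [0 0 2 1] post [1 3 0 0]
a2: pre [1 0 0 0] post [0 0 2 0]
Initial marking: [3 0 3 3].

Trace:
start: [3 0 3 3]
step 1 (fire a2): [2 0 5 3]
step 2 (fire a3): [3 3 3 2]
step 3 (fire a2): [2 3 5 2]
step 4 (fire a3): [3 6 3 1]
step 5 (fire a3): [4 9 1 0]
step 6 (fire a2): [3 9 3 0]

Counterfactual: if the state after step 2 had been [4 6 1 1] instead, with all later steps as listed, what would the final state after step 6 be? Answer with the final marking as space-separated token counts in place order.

state after step 2 := [4 6 1 1]
step 3 (fire a2): [3 6 3 1]
step 4 (fire a3): [4 9 1 0]
step 5 (fire a3): [4 9 1 0]
step 6 (fire a2): [3 9 3 0]

3 9 3 0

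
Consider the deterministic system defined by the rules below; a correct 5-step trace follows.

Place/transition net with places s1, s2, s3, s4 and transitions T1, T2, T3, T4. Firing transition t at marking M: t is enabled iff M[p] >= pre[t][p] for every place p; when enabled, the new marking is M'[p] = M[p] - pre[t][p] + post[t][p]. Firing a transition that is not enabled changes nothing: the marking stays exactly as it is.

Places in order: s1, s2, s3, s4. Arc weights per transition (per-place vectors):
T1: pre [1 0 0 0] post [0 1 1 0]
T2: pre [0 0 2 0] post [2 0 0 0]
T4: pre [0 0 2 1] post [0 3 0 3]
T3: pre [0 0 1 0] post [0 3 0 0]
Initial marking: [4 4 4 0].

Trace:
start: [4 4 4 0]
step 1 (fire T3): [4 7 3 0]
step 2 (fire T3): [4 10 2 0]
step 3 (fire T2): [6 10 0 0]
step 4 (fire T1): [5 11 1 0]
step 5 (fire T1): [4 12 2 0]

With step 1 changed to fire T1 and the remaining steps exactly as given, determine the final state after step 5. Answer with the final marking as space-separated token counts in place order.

(re-executing from step 1 with the substitution; state before step 1: [4 4 4 0])
step 1 (fire T1): [3 5 5 0]
step 2 (fire T3): [3 8 4 0]
step 3 (fire T2): [5 8 2 0]
step 4 (fire T1): [4 9 3 0]
step 5 (fire T1): [3 10 4 0]

3 10 4 0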